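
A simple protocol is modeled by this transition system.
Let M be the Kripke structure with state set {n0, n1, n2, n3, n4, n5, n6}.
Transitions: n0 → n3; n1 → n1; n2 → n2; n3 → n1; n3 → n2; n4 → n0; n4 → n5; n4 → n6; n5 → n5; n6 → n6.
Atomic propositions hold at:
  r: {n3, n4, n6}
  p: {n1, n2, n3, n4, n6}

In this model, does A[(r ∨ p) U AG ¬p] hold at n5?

Sat(r ∨ p) = {n1, n2, n3, n4, n6}
Sat(¬p) = {n0, n5}
AG ¬p: greatest fixpoint, start Z0 = {n0, n5}, keep only states in Sat with every successor in Z. Z1 = {n5}; fixed.
Sat(AG ¬p) = {n5}
A[(r ∨ p) U AG ¬p]: least fixpoint, start Z0 = Sat(AG ¬p) = {n5}, add states in Sat(r ∨ p) with every successor in Z. Already a fixed point.
Sat(A[(r ∨ p) U AG ¬p]) = {n5}
n5 ∈ Sat(A[(r ∨ p) U AG ¬p]) = {n5}, so the formula holds at n5.

Yes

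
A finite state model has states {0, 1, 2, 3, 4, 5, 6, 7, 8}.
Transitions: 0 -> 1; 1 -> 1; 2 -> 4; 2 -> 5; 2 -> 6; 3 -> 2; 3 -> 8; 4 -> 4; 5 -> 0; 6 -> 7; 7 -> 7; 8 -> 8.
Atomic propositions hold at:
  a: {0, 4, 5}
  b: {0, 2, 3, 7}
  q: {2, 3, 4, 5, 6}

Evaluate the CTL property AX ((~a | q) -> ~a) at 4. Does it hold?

Sat(~a) = {1, 2, 3, 6, 7, 8}
Sat(~a | q) = {1, 2, 3, 4, 5, 6, 7, 8}
Sat((~a | q) -> ~a) = {0, 1, 2, 3, 6, 7, 8}
Sat(AX ((~a | q) -> ~a)) = {s : every successor in {0, 1, 2, 3, 6, 7, 8}} = {0, 1, 3, 5, 6, 7, 8}
4 ∉ Sat(AX ((~a | q) -> ~a)) = {0, 1, 3, 5, 6, 7, 8}, so the formula does not hold at 4.

No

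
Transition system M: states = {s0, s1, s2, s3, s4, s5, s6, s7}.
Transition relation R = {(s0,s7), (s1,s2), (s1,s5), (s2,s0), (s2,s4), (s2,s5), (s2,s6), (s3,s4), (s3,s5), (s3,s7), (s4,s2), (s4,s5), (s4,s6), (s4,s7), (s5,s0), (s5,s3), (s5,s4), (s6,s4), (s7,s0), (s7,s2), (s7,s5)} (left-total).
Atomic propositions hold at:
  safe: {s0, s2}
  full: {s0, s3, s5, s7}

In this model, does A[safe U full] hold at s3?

Yes

A[safe U full]: least fixpoint, start Z0 = Sat(full) = {s0, s3, s5, s7}, add states in Sat(safe) with every successor in Z. Already a fixed point.
Sat(A[safe U full]) = {s0, s3, s5, s7}
s3 ∈ Sat(A[safe U full]) = {s0, s3, s5, s7}, so the formula holds at s3.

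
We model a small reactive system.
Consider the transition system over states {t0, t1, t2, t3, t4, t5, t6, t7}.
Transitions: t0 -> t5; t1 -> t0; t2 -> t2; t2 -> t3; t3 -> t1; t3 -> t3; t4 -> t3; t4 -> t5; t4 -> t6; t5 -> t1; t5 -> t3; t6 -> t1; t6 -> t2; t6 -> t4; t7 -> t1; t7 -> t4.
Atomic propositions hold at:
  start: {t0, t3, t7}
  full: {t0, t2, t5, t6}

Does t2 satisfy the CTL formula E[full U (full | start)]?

Yes

Sat(full | start) = {t0, t2, t3, t5, t6, t7}
E[full U (full | start)]: least fixpoint, start Z0 = Sat((full | start)) = {t0, t2, t3, t5, t6, t7}, add states in Sat(full) with some successor in Z. Already a fixed point.
Sat(E[full U (full | start)]) = {t0, t2, t3, t5, t6, t7}
t2 ∈ Sat(E[full U (full | start)]) = {t0, t2, t3, t5, t6, t7}, so the formula holds at t2.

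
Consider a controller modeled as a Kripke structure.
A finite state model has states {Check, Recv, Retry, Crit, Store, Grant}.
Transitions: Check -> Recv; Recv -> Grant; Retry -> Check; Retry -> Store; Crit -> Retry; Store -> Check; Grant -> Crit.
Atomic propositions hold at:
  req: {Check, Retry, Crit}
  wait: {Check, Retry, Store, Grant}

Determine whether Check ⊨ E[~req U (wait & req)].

Yes

Sat(~req) = {Recv, Store, Grant}
Sat(wait & req) = {Check, Retry}
E[~req U (wait & req)]: least fixpoint, start Z0 = Sat((wait & req)) = {Check, Retry}, add states in Sat(~req) with some successor in Z. Z1 = {Check, Retry, Store}; fixed.
Sat(E[~req U (wait & req)]) = {Check, Retry, Store}
Check ∈ Sat(E[~req U (wait & req)]) = {Check, Retry, Store}, so the formula holds at Check.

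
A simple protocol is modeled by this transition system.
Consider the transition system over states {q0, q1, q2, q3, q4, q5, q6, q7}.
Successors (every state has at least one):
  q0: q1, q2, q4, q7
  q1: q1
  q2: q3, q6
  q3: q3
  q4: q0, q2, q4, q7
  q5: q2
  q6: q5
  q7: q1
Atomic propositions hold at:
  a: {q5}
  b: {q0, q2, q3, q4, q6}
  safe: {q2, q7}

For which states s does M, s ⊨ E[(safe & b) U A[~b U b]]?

{q0, q2, q3, q4, q5, q6}

Sat(safe & b) = {q2}
Sat(~b) = {q1, q5, q7}
A[~b U b]: least fixpoint, start Z0 = Sat(b) = {q0, q2, q3, q4, q6}, add states in Sat(~b) with every successor in Z. Z1 = {q0, q2, q3, q4, q5, q6}; fixed.
Sat(A[~b U b]) = {q0, q2, q3, q4, q5, q6}
E[(safe & b) U A[~b U b]]: least fixpoint, start Z0 = Sat(A[~b U b]) = {q0, q2, q3, q4, q5, q6}, add states in Sat(safe & b) with some successor in Z. Already a fixed point.
Sat(E[(safe & b) U A[~b U b]]) = {q0, q2, q3, q4, q5, q6}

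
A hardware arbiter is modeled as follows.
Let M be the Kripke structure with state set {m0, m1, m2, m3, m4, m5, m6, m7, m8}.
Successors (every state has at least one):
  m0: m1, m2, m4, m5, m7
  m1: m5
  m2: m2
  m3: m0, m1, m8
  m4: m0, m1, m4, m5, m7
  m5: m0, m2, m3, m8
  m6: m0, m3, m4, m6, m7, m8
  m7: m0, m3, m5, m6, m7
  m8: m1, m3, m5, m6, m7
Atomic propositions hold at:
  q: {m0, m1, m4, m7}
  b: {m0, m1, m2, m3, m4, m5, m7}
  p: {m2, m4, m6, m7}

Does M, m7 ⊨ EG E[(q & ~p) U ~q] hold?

Sat(~p) = {m0, m1, m3, m5, m8}
Sat(q & ~p) = {m0, m1}
Sat(~q) = {m2, m3, m5, m6, m8}
E[(q & ~p) U ~q]: least fixpoint, start Z0 = Sat(~q) = {m2, m3, m5, m6, m8}, add states in Sat(q & ~p) with some successor in Z. Z1 = {m0, m1, m2, m3, m5, m6, m8}; fixed.
Sat(E[(q & ~p) U ~q]) = {m0, m1, m2, m3, m5, m6, m8}
EG E[(q & ~p) U ~q]: greatest fixpoint, start Z0 = {m0, m1, m2, m3, m5, m6, m8}, keep only states in Sat with some successor in Z. Already a fixed point.
Sat(EG E[(q & ~p) U ~q]) = {m0, m1, m2, m3, m5, m6, m8}
m7 ∉ Sat(EG E[(q & ~p) U ~q]) = {m0, m1, m2, m3, m5, m6, m8}, so the formula does not hold at m7.

No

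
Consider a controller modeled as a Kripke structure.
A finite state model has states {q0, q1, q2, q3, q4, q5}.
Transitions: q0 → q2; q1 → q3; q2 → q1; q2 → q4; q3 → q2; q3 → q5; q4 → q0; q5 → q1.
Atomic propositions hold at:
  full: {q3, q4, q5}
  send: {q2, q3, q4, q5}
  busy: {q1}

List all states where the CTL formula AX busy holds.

{q5}

Sat(AX busy) = {s : every successor in {q1}} = {q5}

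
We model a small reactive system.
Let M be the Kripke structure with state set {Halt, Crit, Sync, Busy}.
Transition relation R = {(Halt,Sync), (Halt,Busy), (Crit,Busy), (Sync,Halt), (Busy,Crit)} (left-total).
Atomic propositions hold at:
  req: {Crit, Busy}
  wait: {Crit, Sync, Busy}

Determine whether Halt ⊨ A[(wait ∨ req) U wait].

No

Sat(wait ∨ req) = {Crit, Sync, Busy}
A[(wait ∨ req) U wait]: least fixpoint, start Z0 = Sat(wait) = {Crit, Sync, Busy}, add states in Sat(wait ∨ req) with every successor in Z. Already a fixed point.
Sat(A[(wait ∨ req) U wait]) = {Crit, Sync, Busy}
Halt ∉ Sat(A[(wait ∨ req) U wait]) = {Crit, Sync, Busy}, so the formula does not hold at Halt.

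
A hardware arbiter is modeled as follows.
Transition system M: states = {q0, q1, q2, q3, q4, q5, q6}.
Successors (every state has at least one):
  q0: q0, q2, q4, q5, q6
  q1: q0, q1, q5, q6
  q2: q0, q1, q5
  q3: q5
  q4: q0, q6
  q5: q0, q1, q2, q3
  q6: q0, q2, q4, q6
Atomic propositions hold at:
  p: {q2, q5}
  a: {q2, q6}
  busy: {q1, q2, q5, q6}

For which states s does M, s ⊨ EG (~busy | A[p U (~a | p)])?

{q0, q1, q2, q3, q4, q5}

Sat(~busy) = {q0, q3, q4}
Sat(~a) = {q0, q1, q3, q4, q5}
Sat(~a | p) = {q0, q1, q2, q3, q4, q5}
A[p U (~a | p)]: least fixpoint, start Z0 = Sat((~a | p)) = {q0, q1, q2, q3, q4, q5}, add states in Sat(p) with every successor in Z. Already a fixed point.
Sat(A[p U (~a | p)]) = {q0, q1, q2, q3, q4, q5}
Sat(~busy | A[p U (~a | p)]) = {q0, q1, q2, q3, q4, q5}
EG (~busy | A[p U (~a | p)]): greatest fixpoint, start Z0 = {q0, q1, q2, q3, q4, q5}, keep only states in Sat with some successor in Z. Already a fixed point.
Sat(EG (~busy | A[p U (~a | p)])) = {q0, q1, q2, q3, q4, q5}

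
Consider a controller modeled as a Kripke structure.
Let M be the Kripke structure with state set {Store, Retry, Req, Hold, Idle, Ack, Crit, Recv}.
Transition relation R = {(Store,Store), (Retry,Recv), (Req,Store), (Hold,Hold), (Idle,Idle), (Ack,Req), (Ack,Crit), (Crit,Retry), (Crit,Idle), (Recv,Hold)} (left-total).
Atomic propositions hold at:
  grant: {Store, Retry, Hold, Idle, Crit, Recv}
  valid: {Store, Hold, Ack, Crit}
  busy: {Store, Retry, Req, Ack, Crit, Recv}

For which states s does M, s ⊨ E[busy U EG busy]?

{Store, Req, Ack}

EG busy: greatest fixpoint, start Z0 = {Store, Retry, Req, Ack, Crit, Recv}, keep only states in Sat with some successor in Z. Z1 = {Store, Retry, Req, Ack, Crit}; Z2 = {Store, Req, Ack, Crit}; Z3 = {Store, Req, Ack}; fixed.
Sat(EG busy) = {Store, Req, Ack}
E[busy U EG busy]: least fixpoint, start Z0 = Sat(EG busy) = {Store, Req, Ack}, add states in Sat(busy) with some successor in Z. Already a fixed point.
Sat(E[busy U EG busy]) = {Store, Req, Ack}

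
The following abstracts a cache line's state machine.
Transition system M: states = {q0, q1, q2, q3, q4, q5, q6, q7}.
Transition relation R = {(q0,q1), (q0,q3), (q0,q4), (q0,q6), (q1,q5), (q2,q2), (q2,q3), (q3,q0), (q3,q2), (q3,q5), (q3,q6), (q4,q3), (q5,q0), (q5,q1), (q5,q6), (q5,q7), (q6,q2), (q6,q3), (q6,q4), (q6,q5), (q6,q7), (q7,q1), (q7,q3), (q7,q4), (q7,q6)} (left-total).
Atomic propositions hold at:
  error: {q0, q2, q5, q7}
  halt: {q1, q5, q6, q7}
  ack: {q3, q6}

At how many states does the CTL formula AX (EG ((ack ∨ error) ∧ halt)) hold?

1

Sat(ack ∨ error) = {q0, q2, q3, q5, q6, q7}
Sat((ack ∨ error) ∧ halt) = {q5, q6, q7}
EG ((ack ∨ error) ∧ halt): greatest fixpoint, start Z0 = {q5, q6, q7}, keep only states in Sat with some successor in Z. Already a fixed point.
Sat(EG ((ack ∨ error) ∧ halt)) = {q5, q6, q7}
Sat(AX (EG ((ack ∨ error) ∧ halt))) = {s : every successor in {q5, q6, q7}} = {q1}
|Sat(AX (EG ((ack ∨ error) ∧ halt)))| = |{q1}| = 1.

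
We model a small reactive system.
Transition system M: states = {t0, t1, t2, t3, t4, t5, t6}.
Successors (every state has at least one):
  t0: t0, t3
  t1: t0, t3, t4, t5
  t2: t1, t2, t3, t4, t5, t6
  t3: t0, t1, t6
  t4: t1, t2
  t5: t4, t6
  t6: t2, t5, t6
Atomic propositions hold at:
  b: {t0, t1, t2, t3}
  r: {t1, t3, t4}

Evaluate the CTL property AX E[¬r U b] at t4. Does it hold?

Yes

Sat(¬r) = {t0, t2, t5, t6}
E[¬r U b]: least fixpoint, start Z0 = Sat(b) = {t0, t1, t2, t3}, add states in Sat(¬r) with some successor in Z. Z1 = {t0, t1, t2, t3, t6}; Z2 = {t0, t1, t2, t3, t5, t6}; fixed.
Sat(E[¬r U b]) = {t0, t1, t2, t3, t5, t6}
Sat(AX E[¬r U b]) = {s : every successor in {t0, t1, t2, t3, t5, t6}} = {t0, t3, t4, t6}
t4 ∈ Sat(AX E[¬r U b]) = {t0, t3, t4, t6}, so the formula holds at t4.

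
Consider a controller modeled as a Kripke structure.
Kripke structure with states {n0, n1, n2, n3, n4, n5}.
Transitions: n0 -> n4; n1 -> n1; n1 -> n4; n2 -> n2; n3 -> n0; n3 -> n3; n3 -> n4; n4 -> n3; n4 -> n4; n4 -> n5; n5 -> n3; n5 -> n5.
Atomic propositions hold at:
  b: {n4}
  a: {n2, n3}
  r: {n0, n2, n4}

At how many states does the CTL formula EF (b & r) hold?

5

Sat(b & r) = {n4}
EF (b & r): least fixpoint, start Z0 = {n4}, add states with some successor in Z. Z1 = {n0, n1, n3, n4}; Z2 = {n0, n1, n3, n4, n5}; fixed.
Sat(EF (b & r)) = {n0, n1, n3, n4, n5}
|Sat(EF (b & r))| = |{n0, n1, n3, n4, n5}| = 5.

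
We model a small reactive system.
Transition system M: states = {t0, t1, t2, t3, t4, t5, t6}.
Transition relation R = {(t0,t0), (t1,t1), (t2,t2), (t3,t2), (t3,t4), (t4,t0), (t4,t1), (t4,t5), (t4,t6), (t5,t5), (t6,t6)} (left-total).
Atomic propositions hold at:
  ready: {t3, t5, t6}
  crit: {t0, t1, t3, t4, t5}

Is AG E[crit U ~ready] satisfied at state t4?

No

Sat(~ready) = {t0, t1, t2, t4}
E[crit U ~ready]: least fixpoint, start Z0 = Sat(~ready) = {t0, t1, t2, t4}, add states in Sat(crit) with some successor in Z. Z1 = {t0, t1, t2, t3, t4}; fixed.
Sat(E[crit U ~ready]) = {t0, t1, t2, t3, t4}
AG E[crit U ~ready]: greatest fixpoint, start Z0 = {t0, t1, t2, t3, t4}, keep only states in Sat with every successor in Z. Z1 = {t0, t1, t2, t3}; Z2 = {t0, t1, t2}; fixed.
Sat(AG E[crit U ~ready]) = {t0, t1, t2}
t4 ∉ Sat(AG E[crit U ~ready]) = {t0, t1, t2}, so the formula does not hold at t4.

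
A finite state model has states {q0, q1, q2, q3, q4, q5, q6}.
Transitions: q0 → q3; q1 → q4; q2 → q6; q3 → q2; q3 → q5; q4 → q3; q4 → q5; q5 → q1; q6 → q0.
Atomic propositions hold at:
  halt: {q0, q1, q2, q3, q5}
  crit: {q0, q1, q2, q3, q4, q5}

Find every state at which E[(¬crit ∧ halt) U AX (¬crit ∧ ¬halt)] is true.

Sat(¬crit) = {q6}
Sat(¬crit ∧ halt) = ∅
Sat(¬halt) = {q4, q6}
Sat(¬crit ∧ ¬halt) = {q6}
Sat(AX (¬crit ∧ ¬halt)) = {s : every successor in {q6}} = {q2}
E[(¬crit ∧ halt) U AX (¬crit ∧ ¬halt)]: least fixpoint, start Z0 = Sat(AX (¬crit ∧ ¬halt)) = {q2}, add states in Sat(¬crit ∧ halt) with some successor in Z. Already a fixed point.
Sat(E[(¬crit ∧ halt) U AX (¬crit ∧ ¬halt)]) = {q2}

{q2}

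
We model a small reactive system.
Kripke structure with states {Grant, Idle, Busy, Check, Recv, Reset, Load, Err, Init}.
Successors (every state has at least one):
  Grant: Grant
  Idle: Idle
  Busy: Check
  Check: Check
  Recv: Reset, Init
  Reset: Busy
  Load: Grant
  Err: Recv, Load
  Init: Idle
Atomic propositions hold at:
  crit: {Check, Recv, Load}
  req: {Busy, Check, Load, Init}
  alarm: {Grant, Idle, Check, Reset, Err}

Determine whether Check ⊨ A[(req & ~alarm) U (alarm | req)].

Sat(~alarm) = {Busy, Recv, Load, Init}
Sat(req & ~alarm) = {Busy, Load, Init}
Sat(alarm | req) = {Grant, Idle, Busy, Check, Reset, Load, Err, Init}
A[(req & ~alarm) U (alarm | req)]: least fixpoint, start Z0 = Sat((alarm | req)) = {Grant, Idle, Busy, Check, Reset, Load, Err, Init}, add states in Sat(req & ~alarm) with every successor in Z. Already a fixed point.
Sat(A[(req & ~alarm) U (alarm | req)]) = {Grant, Idle, Busy, Check, Reset, Load, Err, Init}
Check ∈ Sat(A[(req & ~alarm) U (alarm | req)]) = {Grant, Idle, Busy, Check, Reset, Load, Err, Init}, so the formula holds at Check.

Yes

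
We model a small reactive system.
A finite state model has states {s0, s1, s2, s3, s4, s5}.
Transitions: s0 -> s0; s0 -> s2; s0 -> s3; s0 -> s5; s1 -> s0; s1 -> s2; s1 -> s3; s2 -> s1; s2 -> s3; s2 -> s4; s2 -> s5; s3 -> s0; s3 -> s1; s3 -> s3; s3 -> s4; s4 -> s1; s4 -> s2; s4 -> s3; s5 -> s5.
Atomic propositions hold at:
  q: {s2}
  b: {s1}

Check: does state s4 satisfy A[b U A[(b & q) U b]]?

No

Sat(b & q) = ∅
A[(b & q) U b]: least fixpoint, start Z0 = Sat(b) = {s1}, add states in Sat(b & q) with every successor in Z. Already a fixed point.
Sat(A[(b & q) U b]) = {s1}
A[b U A[(b & q) U b]]: least fixpoint, start Z0 = Sat(A[(b & q) U b]) = {s1}, add states in Sat(b) with every successor in Z. Already a fixed point.
Sat(A[b U A[(b & q) U b]]) = {s1}
s4 ∉ Sat(A[b U A[(b & q) U b]]) = {s1}, so the formula does not hold at s4.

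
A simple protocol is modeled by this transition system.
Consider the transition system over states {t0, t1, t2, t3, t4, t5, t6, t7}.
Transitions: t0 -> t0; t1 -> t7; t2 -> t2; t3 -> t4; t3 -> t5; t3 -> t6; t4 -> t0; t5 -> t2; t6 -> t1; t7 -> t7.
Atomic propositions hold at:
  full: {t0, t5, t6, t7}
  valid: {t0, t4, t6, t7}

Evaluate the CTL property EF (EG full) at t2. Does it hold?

EG full: greatest fixpoint, start Z0 = {t0, t5, t6, t7}, keep only states in Sat with some successor in Z. Z1 = {t0, t7}; fixed.
Sat(EG full) = {t0, t7}
EF (EG full): least fixpoint, start Z0 = {t0, t7}, add states with some successor in Z. Z1 = {t0, t1, t4, t7}; Z2 = {t0, t1, t3, t4, t6, t7}; fixed.
Sat(EF (EG full)) = {t0, t1, t3, t4, t6, t7}
t2 ∉ Sat(EF (EG full)) = {t0, t1, t3, t4, t6, t7}, so the formula does not hold at t2.

No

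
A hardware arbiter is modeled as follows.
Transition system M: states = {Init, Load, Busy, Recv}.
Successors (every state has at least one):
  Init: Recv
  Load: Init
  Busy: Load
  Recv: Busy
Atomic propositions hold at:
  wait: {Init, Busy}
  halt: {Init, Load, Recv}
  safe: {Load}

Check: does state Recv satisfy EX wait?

Sat(EX wait) = {s : some successor in {Init, Busy}} = {Load, Recv}
Recv ∈ Sat(EX wait) = {Load, Recv}, so the formula holds at Recv.

Yes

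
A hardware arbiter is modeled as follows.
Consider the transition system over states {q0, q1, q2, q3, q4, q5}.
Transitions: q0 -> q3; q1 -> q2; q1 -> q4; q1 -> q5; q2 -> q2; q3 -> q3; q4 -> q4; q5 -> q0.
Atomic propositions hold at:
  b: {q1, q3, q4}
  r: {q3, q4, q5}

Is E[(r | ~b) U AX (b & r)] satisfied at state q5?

Yes

Sat(~b) = {q0, q2, q5}
Sat(r | ~b) = {q0, q2, q3, q4, q5}
Sat(b & r) = {q3, q4}
Sat(AX (b & r)) = {s : every successor in {q3, q4}} = {q0, q3, q4}
E[(r | ~b) U AX (b & r)]: least fixpoint, start Z0 = Sat(AX (b & r)) = {q0, q3, q4}, add states in Sat(r | ~b) with some successor in Z. Z1 = {q0, q3, q4, q5}; fixed.
Sat(E[(r | ~b) U AX (b & r)]) = {q0, q3, q4, q5}
q5 ∈ Sat(E[(r | ~b) U AX (b & r)]) = {q0, q3, q4, q5}, so the formula holds at q5.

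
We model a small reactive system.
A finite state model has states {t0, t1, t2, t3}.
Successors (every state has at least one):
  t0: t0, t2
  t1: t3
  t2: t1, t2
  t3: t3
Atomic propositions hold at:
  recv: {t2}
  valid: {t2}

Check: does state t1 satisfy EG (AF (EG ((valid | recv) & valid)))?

No

Sat(valid | recv) = {t2}
Sat((valid | recv) & valid) = {t2}
EG ((valid | recv) & valid): greatest fixpoint, start Z0 = {t2}, keep only states in Sat with some successor in Z. Already a fixed point.
Sat(EG ((valid | recv) & valid)) = {t2}
AF (EG ((valid | recv) & valid)): least fixpoint, start Z0 = {t2}, add states with every successor in Z. Already a fixed point.
Sat(AF (EG ((valid | recv) & valid))) = {t2}
EG (AF (EG ((valid | recv) & valid))): greatest fixpoint, start Z0 = {t2}, keep only states in Sat with some successor in Z. Already a fixed point.
Sat(EG (AF (EG ((valid | recv) & valid)))) = {t2}
t1 ∉ Sat(EG (AF (EG ((valid | recv) & valid)))) = {t2}, so the formula does not hold at t1.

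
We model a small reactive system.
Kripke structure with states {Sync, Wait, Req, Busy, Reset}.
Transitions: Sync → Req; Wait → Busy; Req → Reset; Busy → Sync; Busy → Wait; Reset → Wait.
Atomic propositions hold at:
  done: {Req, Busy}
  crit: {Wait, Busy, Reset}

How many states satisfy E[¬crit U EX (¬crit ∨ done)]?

3

Sat(¬crit) = {Sync, Req}
Sat(¬crit ∨ done) = {Sync, Req, Busy}
Sat(EX (¬crit ∨ done)) = {s : some successor in {Sync, Req, Busy}} = {Sync, Wait, Busy}
E[¬crit U EX (¬crit ∨ done)]: least fixpoint, start Z0 = Sat(EX (¬crit ∨ done)) = {Sync, Wait, Busy}, add states in Sat(¬crit) with some successor in Z. Already a fixed point.
Sat(E[¬crit U EX (¬crit ∨ done)]) = {Sync, Wait, Busy}
|Sat(E[¬crit U EX (¬crit ∨ done)])| = |{Sync, Wait, Busy}| = 3.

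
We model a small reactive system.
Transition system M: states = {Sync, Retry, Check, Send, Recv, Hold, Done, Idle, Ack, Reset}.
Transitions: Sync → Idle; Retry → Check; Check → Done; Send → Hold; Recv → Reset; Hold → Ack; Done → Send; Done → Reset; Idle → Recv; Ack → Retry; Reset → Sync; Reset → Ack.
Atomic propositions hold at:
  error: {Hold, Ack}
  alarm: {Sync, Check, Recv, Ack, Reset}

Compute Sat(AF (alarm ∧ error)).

{Send, Hold, Ack}

Sat(alarm ∧ error) = {Ack}
AF (alarm ∧ error): least fixpoint, start Z0 = {Ack}, add states with every successor in Z. Z1 = {Hold, Ack}; Z2 = {Send, Hold, Ack}; fixed.
Sat(AF (alarm ∧ error)) = {Send, Hold, Ack}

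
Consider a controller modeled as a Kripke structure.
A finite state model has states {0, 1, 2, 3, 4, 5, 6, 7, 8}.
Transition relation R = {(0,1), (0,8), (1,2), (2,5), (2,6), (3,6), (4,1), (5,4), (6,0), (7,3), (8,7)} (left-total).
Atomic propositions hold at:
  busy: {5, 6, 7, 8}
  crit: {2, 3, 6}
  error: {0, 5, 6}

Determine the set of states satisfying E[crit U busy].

{2, 3, 5, 6, 7, 8}

E[crit U busy]: least fixpoint, start Z0 = Sat(busy) = {5, 6, 7, 8}, add states in Sat(crit) with some successor in Z. Z1 = {2, 3, 5, 6, 7, 8}; fixed.
Sat(E[crit U busy]) = {2, 3, 5, 6, 7, 8}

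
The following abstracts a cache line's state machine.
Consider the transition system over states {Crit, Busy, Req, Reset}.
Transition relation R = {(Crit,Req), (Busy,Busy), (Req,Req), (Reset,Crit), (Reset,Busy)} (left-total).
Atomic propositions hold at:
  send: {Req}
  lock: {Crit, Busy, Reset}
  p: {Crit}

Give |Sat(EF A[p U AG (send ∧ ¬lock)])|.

3

Sat(¬lock) = {Req}
Sat(send ∧ ¬lock) = {Req}
AG (send ∧ ¬lock): greatest fixpoint, start Z0 = {Req}, keep only states in Sat with every successor in Z. Already a fixed point.
Sat(AG (send ∧ ¬lock)) = {Req}
A[p U AG (send ∧ ¬lock)]: least fixpoint, start Z0 = Sat(AG (send ∧ ¬lock)) = {Req}, add states in Sat(p) with every successor in Z. Z1 = {Crit, Req}; fixed.
Sat(A[p U AG (send ∧ ¬lock)]) = {Crit, Req}
EF A[p U AG (send ∧ ¬lock)]: least fixpoint, start Z0 = {Crit, Req}, add states with some successor in Z. Z1 = {Crit, Req, Reset}; fixed.
Sat(EF A[p U AG (send ∧ ¬lock)]) = {Crit, Req, Reset}
|Sat(EF A[p U AG (send ∧ ¬lock)])| = |{Crit, Req, Reset}| = 3.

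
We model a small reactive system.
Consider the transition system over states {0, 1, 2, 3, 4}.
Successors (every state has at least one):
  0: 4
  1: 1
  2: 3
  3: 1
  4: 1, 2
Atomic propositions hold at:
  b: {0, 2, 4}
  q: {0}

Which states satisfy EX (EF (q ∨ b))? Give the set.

Sat(q ∨ b) = {0, 2, 4}
EF (q ∨ b): least fixpoint, start Z0 = {0, 2, 4}, add states with some successor in Z. Already a fixed point.
Sat(EF (q ∨ b)) = {0, 2, 4}
Sat(EX (EF (q ∨ b))) = {s : some successor in {0, 2, 4}} = {0, 4}

{0, 4}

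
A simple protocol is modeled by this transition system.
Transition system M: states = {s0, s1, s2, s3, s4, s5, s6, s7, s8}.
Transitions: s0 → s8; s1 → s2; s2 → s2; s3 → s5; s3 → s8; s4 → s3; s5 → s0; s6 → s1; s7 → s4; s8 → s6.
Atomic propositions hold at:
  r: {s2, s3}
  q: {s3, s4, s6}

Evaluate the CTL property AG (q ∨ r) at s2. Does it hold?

Sat(q ∨ r) = {s2, s3, s4, s6}
AG (q ∨ r): greatest fixpoint, start Z0 = {s2, s3, s4, s6}, keep only states in Sat with every successor in Z. Z1 = {s2, s4}; Z2 = {s2}; fixed.
Sat(AG (q ∨ r)) = {s2}
s2 ∈ Sat(AG (q ∨ r)) = {s2}, so the formula holds at s2.

Yes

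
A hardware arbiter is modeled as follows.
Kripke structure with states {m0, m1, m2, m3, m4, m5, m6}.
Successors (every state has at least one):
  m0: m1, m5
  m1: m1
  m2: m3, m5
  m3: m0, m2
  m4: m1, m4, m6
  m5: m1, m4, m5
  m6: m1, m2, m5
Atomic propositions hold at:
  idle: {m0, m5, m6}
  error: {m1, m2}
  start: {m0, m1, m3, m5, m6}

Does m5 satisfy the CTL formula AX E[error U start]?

No

E[error U start]: least fixpoint, start Z0 = Sat(start) = {m0, m1, m3, m5, m6}, add states in Sat(error) with some successor in Z. Z1 = {m0, m1, m2, m3, m5, m6}; fixed.
Sat(E[error U start]) = {m0, m1, m2, m3, m5, m6}
Sat(AX E[error U start]) = {s : every successor in {m0, m1, m2, m3, m5, m6}} = {m0, m1, m2, m3, m6}
m5 ∉ Sat(AX E[error U start]) = {m0, m1, m2, m3, m6}, so the formula does not hold at m5.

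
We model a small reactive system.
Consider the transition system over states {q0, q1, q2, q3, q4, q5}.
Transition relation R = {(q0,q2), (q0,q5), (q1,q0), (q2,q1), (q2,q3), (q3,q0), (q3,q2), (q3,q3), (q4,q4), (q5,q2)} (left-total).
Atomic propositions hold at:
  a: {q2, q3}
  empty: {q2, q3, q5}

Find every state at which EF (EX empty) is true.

{q0, q1, q2, q3, q5}

Sat(EX empty) = {s : some successor in {q2, q3, q5}} = {q0, q2, q3, q5}
EF (EX empty): least fixpoint, start Z0 = {q0, q2, q3, q5}, add states with some successor in Z. Z1 = {q0, q1, q2, q3, q5}; fixed.
Sat(EF (EX empty)) = {q0, q1, q2, q3, q5}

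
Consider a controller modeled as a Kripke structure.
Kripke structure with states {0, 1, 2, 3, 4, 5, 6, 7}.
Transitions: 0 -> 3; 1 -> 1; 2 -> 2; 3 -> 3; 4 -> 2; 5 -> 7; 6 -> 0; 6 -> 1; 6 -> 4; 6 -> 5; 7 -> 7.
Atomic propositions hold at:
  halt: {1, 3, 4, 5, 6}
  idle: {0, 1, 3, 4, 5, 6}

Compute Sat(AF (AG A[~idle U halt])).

Sat(~idle) = {2, 7}
A[~idle U halt]: least fixpoint, start Z0 = Sat(halt) = {1, 3, 4, 5, 6}, add states in Sat(~idle) with every successor in Z. Already a fixed point.
Sat(A[~idle U halt]) = {1, 3, 4, 5, 6}
AG A[~idle U halt]: greatest fixpoint, start Z0 = {1, 3, 4, 5, 6}, keep only states in Sat with every successor in Z. Z1 = {1, 3}; fixed.
Sat(AG A[~idle U halt]) = {1, 3}
AF (AG A[~idle U halt]): least fixpoint, start Z0 = {1, 3}, add states with every successor in Z. Z1 = {0, 1, 3}; fixed.
Sat(AF (AG A[~idle U halt])) = {0, 1, 3}

{0, 1, 3}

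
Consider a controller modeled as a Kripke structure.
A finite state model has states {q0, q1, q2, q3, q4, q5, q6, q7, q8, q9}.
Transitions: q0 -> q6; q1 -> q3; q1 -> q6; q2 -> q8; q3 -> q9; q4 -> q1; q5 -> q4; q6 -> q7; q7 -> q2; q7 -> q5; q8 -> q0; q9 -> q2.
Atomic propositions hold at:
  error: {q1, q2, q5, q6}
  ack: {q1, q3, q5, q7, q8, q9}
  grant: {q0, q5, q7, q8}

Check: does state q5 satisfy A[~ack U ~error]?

Sat(~ack) = {q0, q2, q4, q6}
Sat(~error) = {q0, q3, q4, q7, q8, q9}
A[~ack U ~error]: least fixpoint, start Z0 = Sat(~error) = {q0, q3, q4, q7, q8, q9}, add states in Sat(~ack) with every successor in Z. Z1 = {q0, q2, q3, q4, q6, q7, q8, q9}; fixed.
Sat(A[~ack U ~error]) = {q0, q2, q3, q4, q6, q7, q8, q9}
q5 ∉ Sat(A[~ack U ~error]) = {q0, q2, q3, q4, q6, q7, q8, q9}, so the formula does not hold at q5.

No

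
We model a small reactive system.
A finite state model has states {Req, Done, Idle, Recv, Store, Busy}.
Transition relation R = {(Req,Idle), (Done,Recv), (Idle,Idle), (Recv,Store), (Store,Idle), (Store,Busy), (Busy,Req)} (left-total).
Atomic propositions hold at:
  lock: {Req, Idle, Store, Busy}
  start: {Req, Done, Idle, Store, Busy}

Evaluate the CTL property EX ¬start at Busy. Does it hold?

No

Sat(¬start) = {Recv}
Sat(EX ¬start) = {s : some successor in {Recv}} = {Done}
Busy ∉ Sat(EX ¬start) = {Done}, so the formula does not hold at Busy.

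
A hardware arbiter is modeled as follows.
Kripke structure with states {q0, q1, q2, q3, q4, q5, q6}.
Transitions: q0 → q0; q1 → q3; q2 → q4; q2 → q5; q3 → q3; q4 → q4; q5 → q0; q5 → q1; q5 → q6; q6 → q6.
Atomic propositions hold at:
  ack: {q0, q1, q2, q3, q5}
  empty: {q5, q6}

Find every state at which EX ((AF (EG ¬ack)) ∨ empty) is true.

{q2, q4, q5, q6}

Sat(¬ack) = {q4, q6}
EG ¬ack: greatest fixpoint, start Z0 = {q4, q6}, keep only states in Sat with some successor in Z. Already a fixed point.
Sat(EG ¬ack) = {q4, q6}
AF (EG ¬ack): least fixpoint, start Z0 = {q4, q6}, add states with every successor in Z. Already a fixed point.
Sat(AF (EG ¬ack)) = {q4, q6}
Sat((AF (EG ¬ack)) ∨ empty) = {q4, q5, q6}
Sat(EX ((AF (EG ¬ack)) ∨ empty)) = {s : some successor in {q4, q5, q6}} = {q2, q4, q5, q6}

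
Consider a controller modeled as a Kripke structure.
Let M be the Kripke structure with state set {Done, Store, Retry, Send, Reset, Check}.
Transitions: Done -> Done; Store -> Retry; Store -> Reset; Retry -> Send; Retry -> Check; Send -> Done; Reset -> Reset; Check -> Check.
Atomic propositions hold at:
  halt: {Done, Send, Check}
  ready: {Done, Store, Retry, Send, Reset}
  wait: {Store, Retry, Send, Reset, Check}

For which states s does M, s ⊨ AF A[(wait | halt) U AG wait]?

Sat(wait | halt) = {Done, Store, Retry, Send, Reset, Check}
AG wait: greatest fixpoint, start Z0 = {Store, Retry, Send, Reset, Check}, keep only states in Sat with every successor in Z. Z1 = {Store, Retry, Reset, Check}; Z2 = {Store, Reset, Check}; Z3 = {Reset, Check}; fixed.
Sat(AG wait) = {Reset, Check}
A[(wait | halt) U AG wait]: least fixpoint, start Z0 = Sat(AG wait) = {Reset, Check}, add states in Sat(wait | halt) with every successor in Z. Already a fixed point.
Sat(A[(wait | halt) U AG wait]) = {Reset, Check}
AF A[(wait | halt) U AG wait]: least fixpoint, start Z0 = {Reset, Check}, add states with every successor in Z. Already a fixed point.
Sat(AF A[(wait | halt) U AG wait]) = {Reset, Check}

{Reset, Check}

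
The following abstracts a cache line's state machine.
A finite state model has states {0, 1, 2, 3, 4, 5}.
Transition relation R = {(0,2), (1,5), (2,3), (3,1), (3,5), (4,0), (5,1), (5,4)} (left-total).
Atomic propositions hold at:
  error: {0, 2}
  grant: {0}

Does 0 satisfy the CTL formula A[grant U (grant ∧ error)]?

Yes

Sat(grant ∧ error) = {0}
A[grant U (grant ∧ error)]: least fixpoint, start Z0 = Sat((grant ∧ error)) = {0}, add states in Sat(grant) with every successor in Z. Already a fixed point.
Sat(A[grant U (grant ∧ error)]) = {0}
0 ∈ Sat(A[grant U (grant ∧ error)]) = {0}, so the formula holds at 0.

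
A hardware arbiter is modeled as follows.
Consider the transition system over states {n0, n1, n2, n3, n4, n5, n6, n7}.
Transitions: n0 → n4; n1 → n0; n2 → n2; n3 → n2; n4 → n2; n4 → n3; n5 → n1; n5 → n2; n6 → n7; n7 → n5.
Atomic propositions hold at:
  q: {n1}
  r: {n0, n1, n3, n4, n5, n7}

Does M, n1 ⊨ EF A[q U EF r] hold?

Yes

EF r: least fixpoint, start Z0 = {n0, n1, n3, n4, n5, n7}, add states with some successor in Z. Z1 = {n0, n1, n3, n4, n5, n6, n7}; fixed.
Sat(EF r) = {n0, n1, n3, n4, n5, n6, n7}
A[q U EF r]: least fixpoint, start Z0 = Sat(EF r) = {n0, n1, n3, n4, n5, n6, n7}, add states in Sat(q) with every successor in Z. Already a fixed point.
Sat(A[q U EF r]) = {n0, n1, n3, n4, n5, n6, n7}
EF A[q U EF r]: least fixpoint, start Z0 = {n0, n1, n3, n4, n5, n6, n7}, add states with some successor in Z. Already a fixed point.
Sat(EF A[q U EF r]) = {n0, n1, n3, n4, n5, n6, n7}
n1 ∈ Sat(EF A[q U EF r]) = {n0, n1, n3, n4, n5, n6, n7}, so the formula holds at n1.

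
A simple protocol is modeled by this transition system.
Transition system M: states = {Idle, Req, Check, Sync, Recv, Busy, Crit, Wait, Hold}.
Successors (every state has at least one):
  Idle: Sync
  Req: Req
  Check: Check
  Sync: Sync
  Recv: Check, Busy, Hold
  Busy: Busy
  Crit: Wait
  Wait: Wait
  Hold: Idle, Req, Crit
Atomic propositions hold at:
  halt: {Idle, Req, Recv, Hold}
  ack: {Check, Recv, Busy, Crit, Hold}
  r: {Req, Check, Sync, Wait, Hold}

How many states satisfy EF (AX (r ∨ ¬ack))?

8

Sat(¬ack) = {Idle, Req, Sync, Wait}
Sat(r ∨ ¬ack) = {Idle, Req, Check, Sync, Wait, Hold}
Sat(AX (r ∨ ¬ack)) = {s : every successor in {Idle, Req, Check, Sync, Wait, Hold}} = {Idle, Req, Check, Sync, Crit, Wait}
EF (AX (r ∨ ¬ack)): least fixpoint, start Z0 = {Idle, Req, Check, Sync, Crit, Wait}, add states with some successor in Z. Z1 = {Idle, Req, Check, Sync, Recv, Crit, Wait, Hold}; fixed.
Sat(EF (AX (r ∨ ¬ack))) = {Idle, Req, Check, Sync, Recv, Crit, Wait, Hold}
|Sat(EF (AX (r ∨ ¬ack)))| = |{Idle, Req, Check, Sync, Recv, Crit, Wait, Hold}| = 8.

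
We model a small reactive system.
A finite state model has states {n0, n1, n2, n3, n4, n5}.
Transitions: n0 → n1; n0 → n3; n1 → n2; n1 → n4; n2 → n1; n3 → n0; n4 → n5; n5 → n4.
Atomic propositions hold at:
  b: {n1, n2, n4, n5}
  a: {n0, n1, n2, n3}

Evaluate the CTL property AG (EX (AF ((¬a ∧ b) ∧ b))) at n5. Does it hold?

Yes

Sat(¬a) = {n4, n5}
Sat(¬a ∧ b) = {n4, n5}
Sat((¬a ∧ b) ∧ b) = {n4, n5}
AF ((¬a ∧ b) ∧ b): least fixpoint, start Z0 = {n4, n5}, add states with every successor in Z. Already a fixed point.
Sat(AF ((¬a ∧ b) ∧ b)) = {n4, n5}
Sat(EX (AF ((¬a ∧ b) ∧ b))) = {s : some successor in {n4, n5}} = {n1, n4, n5}
AG (EX (AF ((¬a ∧ b) ∧ b))): greatest fixpoint, start Z0 = {n1, n4, n5}, keep only states in Sat with every successor in Z. Z1 = {n4, n5}; fixed.
Sat(AG (EX (AF ((¬a ∧ b) ∧ b)))) = {n4, n5}
n5 ∈ Sat(AG (EX (AF ((¬a ∧ b) ∧ b)))) = {n4, n5}, so the formula holds at n5.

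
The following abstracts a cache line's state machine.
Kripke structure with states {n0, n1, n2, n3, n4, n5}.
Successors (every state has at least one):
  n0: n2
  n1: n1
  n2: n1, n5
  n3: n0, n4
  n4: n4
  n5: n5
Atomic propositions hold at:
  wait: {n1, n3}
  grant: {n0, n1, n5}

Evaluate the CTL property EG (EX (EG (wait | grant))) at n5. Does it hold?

Yes

Sat(wait | grant) = {n0, n1, n3, n5}
EG (wait | grant): greatest fixpoint, start Z0 = {n0, n1, n3, n5}, keep only states in Sat with some successor in Z. Z1 = {n1, n3, n5}; Z2 = {n1, n5}; fixed.
Sat(EG (wait | grant)) = {n1, n5}
Sat(EX (EG (wait | grant))) = {s : some successor in {n1, n5}} = {n1, n2, n5}
EG (EX (EG (wait | grant))): greatest fixpoint, start Z0 = {n1, n2, n5}, keep only states in Sat with some successor in Z. Already a fixed point.
Sat(EG (EX (EG (wait | grant)))) = {n1, n2, n5}
n5 ∈ Sat(EG (EX (EG (wait | grant)))) = {n1, n2, n5}, so the formula holds at n5.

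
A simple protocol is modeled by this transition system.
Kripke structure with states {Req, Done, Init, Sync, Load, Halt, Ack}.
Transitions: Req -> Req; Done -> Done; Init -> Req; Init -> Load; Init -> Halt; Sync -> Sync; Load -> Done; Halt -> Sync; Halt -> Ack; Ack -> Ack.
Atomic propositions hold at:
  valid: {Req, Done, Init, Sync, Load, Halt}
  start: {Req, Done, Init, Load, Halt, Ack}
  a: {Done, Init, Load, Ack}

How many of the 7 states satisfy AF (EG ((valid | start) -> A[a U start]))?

Sat(valid | start) = {Req, Done, Init, Sync, Load, Halt, Ack}
A[a U start]: least fixpoint, start Z0 = Sat(start) = {Req, Done, Init, Load, Halt, Ack}, add states in Sat(a) with every successor in Z. Already a fixed point.
Sat(A[a U start]) = {Req, Done, Init, Load, Halt, Ack}
Sat((valid | start) -> A[a U start]) = {Req, Done, Init, Load, Halt, Ack}
EG ((valid | start) -> A[a U start]): greatest fixpoint, start Z0 = {Req, Done, Init, Load, Halt, Ack}, keep only states in Sat with some successor in Z. Already a fixed point.
Sat(EG ((valid | start) -> A[a U start])) = {Req, Done, Init, Load, Halt, Ack}
AF (EG ((valid | start) -> A[a U start])): least fixpoint, start Z0 = {Req, Done, Init, Load, Halt, Ack}, add states with every successor in Z. Already a fixed point.
Sat(AF (EG ((valid | start) -> A[a U start]))) = {Req, Done, Init, Load, Halt, Ack}
|Sat(AF (EG ((valid | start) -> A[a U start])))| = |{Req, Done, Init, Load, Halt, Ack}| = 6.

6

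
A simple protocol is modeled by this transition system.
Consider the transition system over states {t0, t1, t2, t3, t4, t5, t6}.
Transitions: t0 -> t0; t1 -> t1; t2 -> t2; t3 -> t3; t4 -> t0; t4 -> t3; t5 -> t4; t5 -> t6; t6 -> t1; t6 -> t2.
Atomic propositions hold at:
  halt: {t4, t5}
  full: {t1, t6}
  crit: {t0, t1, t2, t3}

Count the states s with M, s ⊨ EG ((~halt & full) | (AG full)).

2

Sat(~halt) = {t0, t1, t2, t3, t6}
Sat(~halt & full) = {t1, t6}
AG full: greatest fixpoint, start Z0 = {t1, t6}, keep only states in Sat with every successor in Z. Z1 = {t1}; fixed.
Sat(AG full) = {t1}
Sat((~halt & full) | (AG full)) = {t1, t6}
EG ((~halt & full) | (AG full)): greatest fixpoint, start Z0 = {t1, t6}, keep only states in Sat with some successor in Z. Already a fixed point.
Sat(EG ((~halt & full) | (AG full))) = {t1, t6}
|Sat(EG ((~halt & full) | (AG full)))| = |{t1, t6}| = 2.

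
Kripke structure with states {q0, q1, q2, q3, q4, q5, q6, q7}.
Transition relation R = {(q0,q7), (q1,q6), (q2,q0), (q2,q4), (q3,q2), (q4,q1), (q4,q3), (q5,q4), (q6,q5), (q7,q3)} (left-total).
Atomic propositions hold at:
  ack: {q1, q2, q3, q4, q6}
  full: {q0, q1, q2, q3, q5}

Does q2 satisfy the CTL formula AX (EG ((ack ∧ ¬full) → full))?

Sat(¬full) = {q4, q6, q7}
Sat(ack ∧ ¬full) = {q4, q6}
Sat((ack ∧ ¬full) → full) = {q0, q1, q2, q3, q5, q7}
EG ((ack ∧ ¬full) → full): greatest fixpoint, start Z0 = {q0, q1, q2, q3, q5, q7}, keep only states in Sat with some successor in Z. Z1 = {q0, q2, q3, q7}; fixed.
Sat(EG ((ack ∧ ¬full) → full)) = {q0, q2, q3, q7}
Sat(AX (EG ((ack ∧ ¬full) → full))) = {s : every successor in {q0, q2, q3, q7}} = {q0, q3, q7}
q2 ∉ Sat(AX (EG ((ack ∧ ¬full) → full))) = {q0, q3, q7}, so the formula does not hold at q2.

No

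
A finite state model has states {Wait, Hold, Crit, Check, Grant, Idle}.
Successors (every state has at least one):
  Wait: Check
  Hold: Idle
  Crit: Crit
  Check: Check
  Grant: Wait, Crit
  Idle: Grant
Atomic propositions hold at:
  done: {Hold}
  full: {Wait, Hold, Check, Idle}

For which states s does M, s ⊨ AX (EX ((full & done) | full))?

Sat(full & done) = {Hold}
Sat((full & done) | full) = {Wait, Hold, Check, Idle}
Sat(EX ((full & done) | full)) = {s : some successor in {Wait, Hold, Check, Idle}} = {Wait, Hold, Check, Grant}
Sat(AX (EX ((full & done) | full))) = {s : every successor in {Wait, Hold, Check, Grant}} = {Wait, Check, Idle}

{Wait, Check, Idle}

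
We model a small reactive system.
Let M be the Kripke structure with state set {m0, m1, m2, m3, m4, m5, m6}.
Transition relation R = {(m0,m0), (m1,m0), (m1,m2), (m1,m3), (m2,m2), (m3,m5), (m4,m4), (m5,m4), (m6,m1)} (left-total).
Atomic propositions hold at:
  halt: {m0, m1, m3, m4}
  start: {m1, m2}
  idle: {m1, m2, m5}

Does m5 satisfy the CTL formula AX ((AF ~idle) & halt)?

Sat(~idle) = {m0, m3, m4, m6}
AF ~idle: least fixpoint, start Z0 = {m0, m3, m4, m6}, add states with every successor in Z. Z1 = {m0, m3, m4, m5, m6}; fixed.
Sat(AF ~idle) = {m0, m3, m4, m5, m6}
Sat((AF ~idle) & halt) = {m0, m3, m4}
Sat(AX ((AF ~idle) & halt)) = {s : every successor in {m0, m3, m4}} = {m0, m4, m5}
m5 ∈ Sat(AX ((AF ~idle) & halt)) = {m0, m4, m5}, so the formula holds at m5.

Yes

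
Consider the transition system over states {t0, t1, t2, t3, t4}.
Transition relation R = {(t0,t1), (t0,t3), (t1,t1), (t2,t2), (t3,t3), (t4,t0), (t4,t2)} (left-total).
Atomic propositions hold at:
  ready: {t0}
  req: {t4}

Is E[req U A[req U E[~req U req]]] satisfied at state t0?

Sat(~req) = {t0, t1, t2, t3}
E[~req U req]: least fixpoint, start Z0 = Sat(req) = {t4}, add states in Sat(~req) with some successor in Z. Already a fixed point.
Sat(E[~req U req]) = {t4}
A[req U E[~req U req]]: least fixpoint, start Z0 = Sat(E[~req U req]) = {t4}, add states in Sat(req) with every successor in Z. Already a fixed point.
Sat(A[req U E[~req U req]]) = {t4}
E[req U A[req U E[~req U req]]]: least fixpoint, start Z0 = Sat(A[req U E[~req U req]]) = {t4}, add states in Sat(req) with some successor in Z. Already a fixed point.
Sat(E[req U A[req U E[~req U req]]]) = {t4}
t0 ∉ Sat(E[req U A[req U E[~req U req]]]) = {t4}, so the formula does not hold at t0.

No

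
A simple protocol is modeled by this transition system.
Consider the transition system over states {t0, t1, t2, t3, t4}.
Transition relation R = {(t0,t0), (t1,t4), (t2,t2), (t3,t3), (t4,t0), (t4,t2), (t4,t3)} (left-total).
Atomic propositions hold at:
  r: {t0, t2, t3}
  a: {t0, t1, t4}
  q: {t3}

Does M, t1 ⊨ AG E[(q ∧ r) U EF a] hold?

No

Sat(q ∧ r) = {t3}
EF a: least fixpoint, start Z0 = {t0, t1, t4}, add states with some successor in Z. Already a fixed point.
Sat(EF a) = {t0, t1, t4}
E[(q ∧ r) U EF a]: least fixpoint, start Z0 = Sat(EF a) = {t0, t1, t4}, add states in Sat(q ∧ r) with some successor in Z. Already a fixed point.
Sat(E[(q ∧ r) U EF a]) = {t0, t1, t4}
AG E[(q ∧ r) U EF a]: greatest fixpoint, start Z0 = {t0, t1, t4}, keep only states in Sat with every successor in Z. Z1 = {t0, t1}; Z2 = {t0}; fixed.
Sat(AG E[(q ∧ r) U EF a]) = {t0}
t1 ∉ Sat(AG E[(q ∧ r) U EF a]) = {t0}, so the formula does not hold at t1.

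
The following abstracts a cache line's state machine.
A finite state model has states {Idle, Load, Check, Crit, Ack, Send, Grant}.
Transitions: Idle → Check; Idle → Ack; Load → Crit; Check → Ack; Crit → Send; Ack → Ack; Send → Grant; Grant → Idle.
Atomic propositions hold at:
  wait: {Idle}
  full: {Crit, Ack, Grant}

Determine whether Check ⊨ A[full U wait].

A[full U wait]: least fixpoint, start Z0 = Sat(wait) = {Idle}, add states in Sat(full) with every successor in Z. Z1 = {Idle, Grant}; fixed.
Sat(A[full U wait]) = {Idle, Grant}
Check ∉ Sat(A[full U wait]) = {Idle, Grant}, so the formula does not hold at Check.

No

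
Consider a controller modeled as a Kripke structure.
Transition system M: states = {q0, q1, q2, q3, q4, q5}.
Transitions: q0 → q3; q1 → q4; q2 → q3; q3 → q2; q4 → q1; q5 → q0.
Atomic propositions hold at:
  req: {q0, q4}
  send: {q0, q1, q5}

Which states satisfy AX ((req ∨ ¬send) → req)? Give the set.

{q1, q4, q5}

Sat(¬send) = {q2, q3, q4}
Sat(req ∨ ¬send) = {q0, q2, q3, q4}
Sat((req ∨ ¬send) → req) = {q0, q1, q4, q5}
Sat(AX ((req ∨ ¬send) → req)) = {s : every successor in {q0, q1, q4, q5}} = {q1, q4, q5}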